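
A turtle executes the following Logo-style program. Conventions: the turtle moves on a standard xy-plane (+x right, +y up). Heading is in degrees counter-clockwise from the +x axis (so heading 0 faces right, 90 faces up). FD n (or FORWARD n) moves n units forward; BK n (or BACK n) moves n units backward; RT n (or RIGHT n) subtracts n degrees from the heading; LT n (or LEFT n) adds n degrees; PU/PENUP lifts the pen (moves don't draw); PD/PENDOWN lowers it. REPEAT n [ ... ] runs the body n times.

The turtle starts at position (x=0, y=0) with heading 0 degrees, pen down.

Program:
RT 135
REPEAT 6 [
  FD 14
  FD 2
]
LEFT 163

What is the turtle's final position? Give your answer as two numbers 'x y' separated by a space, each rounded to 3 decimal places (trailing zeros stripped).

Answer: -67.882 -67.882

Derivation:
Executing turtle program step by step:
Start: pos=(0,0), heading=0, pen down
RT 135: heading 0 -> 225
REPEAT 6 [
  -- iteration 1/6 --
  FD 14: (0,0) -> (-9.899,-9.899) [heading=225, draw]
  FD 2: (-9.899,-9.899) -> (-11.314,-11.314) [heading=225, draw]
  -- iteration 2/6 --
  FD 14: (-11.314,-11.314) -> (-21.213,-21.213) [heading=225, draw]
  FD 2: (-21.213,-21.213) -> (-22.627,-22.627) [heading=225, draw]
  -- iteration 3/6 --
  FD 14: (-22.627,-22.627) -> (-32.527,-32.527) [heading=225, draw]
  FD 2: (-32.527,-32.527) -> (-33.941,-33.941) [heading=225, draw]
  -- iteration 4/6 --
  FD 14: (-33.941,-33.941) -> (-43.841,-43.841) [heading=225, draw]
  FD 2: (-43.841,-43.841) -> (-45.255,-45.255) [heading=225, draw]
  -- iteration 5/6 --
  FD 14: (-45.255,-45.255) -> (-55.154,-55.154) [heading=225, draw]
  FD 2: (-55.154,-55.154) -> (-56.569,-56.569) [heading=225, draw]
  -- iteration 6/6 --
  FD 14: (-56.569,-56.569) -> (-66.468,-66.468) [heading=225, draw]
  FD 2: (-66.468,-66.468) -> (-67.882,-67.882) [heading=225, draw]
]
LT 163: heading 225 -> 28
Final: pos=(-67.882,-67.882), heading=28, 12 segment(s) drawn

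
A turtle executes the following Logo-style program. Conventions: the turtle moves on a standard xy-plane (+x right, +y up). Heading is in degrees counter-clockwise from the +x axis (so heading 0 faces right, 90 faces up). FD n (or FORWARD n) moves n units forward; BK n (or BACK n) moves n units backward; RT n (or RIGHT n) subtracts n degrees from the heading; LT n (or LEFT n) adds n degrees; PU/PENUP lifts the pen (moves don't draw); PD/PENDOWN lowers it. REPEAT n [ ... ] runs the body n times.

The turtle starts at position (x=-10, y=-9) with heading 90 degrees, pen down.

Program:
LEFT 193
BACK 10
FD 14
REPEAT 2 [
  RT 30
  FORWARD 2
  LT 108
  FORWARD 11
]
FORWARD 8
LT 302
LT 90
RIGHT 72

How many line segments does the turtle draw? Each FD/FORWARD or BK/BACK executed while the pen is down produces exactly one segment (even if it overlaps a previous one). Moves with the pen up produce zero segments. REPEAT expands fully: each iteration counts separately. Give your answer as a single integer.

Executing turtle program step by step:
Start: pos=(-10,-9), heading=90, pen down
LT 193: heading 90 -> 283
BK 10: (-10,-9) -> (-12.25,0.744) [heading=283, draw]
FD 14: (-12.25,0.744) -> (-9.1,-12.897) [heading=283, draw]
REPEAT 2 [
  -- iteration 1/2 --
  RT 30: heading 283 -> 253
  FD 2: (-9.1,-12.897) -> (-9.685,-14.81) [heading=253, draw]
  LT 108: heading 253 -> 1
  FD 11: (-9.685,-14.81) -> (1.313,-14.618) [heading=1, draw]
  -- iteration 2/2 --
  RT 30: heading 1 -> 331
  FD 2: (1.313,-14.618) -> (3.063,-15.588) [heading=331, draw]
  LT 108: heading 331 -> 79
  FD 11: (3.063,-15.588) -> (5.162,-4.79) [heading=79, draw]
]
FD 8: (5.162,-4.79) -> (6.688,3.063) [heading=79, draw]
LT 302: heading 79 -> 21
LT 90: heading 21 -> 111
RT 72: heading 111 -> 39
Final: pos=(6.688,3.063), heading=39, 7 segment(s) drawn
Segments drawn: 7

Answer: 7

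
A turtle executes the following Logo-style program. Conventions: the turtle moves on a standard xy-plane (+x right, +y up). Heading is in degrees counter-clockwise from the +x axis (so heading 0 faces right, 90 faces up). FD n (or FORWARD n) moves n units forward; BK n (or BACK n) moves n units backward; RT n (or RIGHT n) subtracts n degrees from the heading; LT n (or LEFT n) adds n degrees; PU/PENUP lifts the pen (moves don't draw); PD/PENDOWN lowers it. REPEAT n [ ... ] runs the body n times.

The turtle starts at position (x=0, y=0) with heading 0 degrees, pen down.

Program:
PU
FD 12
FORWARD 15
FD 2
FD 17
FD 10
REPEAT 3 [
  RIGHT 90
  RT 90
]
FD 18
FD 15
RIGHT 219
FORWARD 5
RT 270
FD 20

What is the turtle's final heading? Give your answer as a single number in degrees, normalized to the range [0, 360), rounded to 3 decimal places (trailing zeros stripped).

Executing turtle program step by step:
Start: pos=(0,0), heading=0, pen down
PU: pen up
FD 12: (0,0) -> (12,0) [heading=0, move]
FD 15: (12,0) -> (27,0) [heading=0, move]
FD 2: (27,0) -> (29,0) [heading=0, move]
FD 17: (29,0) -> (46,0) [heading=0, move]
FD 10: (46,0) -> (56,0) [heading=0, move]
REPEAT 3 [
  -- iteration 1/3 --
  RT 90: heading 0 -> 270
  RT 90: heading 270 -> 180
  -- iteration 2/3 --
  RT 90: heading 180 -> 90
  RT 90: heading 90 -> 0
  -- iteration 3/3 --
  RT 90: heading 0 -> 270
  RT 90: heading 270 -> 180
]
FD 18: (56,0) -> (38,0) [heading=180, move]
FD 15: (38,0) -> (23,0) [heading=180, move]
RT 219: heading 180 -> 321
FD 5: (23,0) -> (26.886,-3.147) [heading=321, move]
RT 270: heading 321 -> 51
FD 20: (26.886,-3.147) -> (39.472,12.396) [heading=51, move]
Final: pos=(39.472,12.396), heading=51, 0 segment(s) drawn

Answer: 51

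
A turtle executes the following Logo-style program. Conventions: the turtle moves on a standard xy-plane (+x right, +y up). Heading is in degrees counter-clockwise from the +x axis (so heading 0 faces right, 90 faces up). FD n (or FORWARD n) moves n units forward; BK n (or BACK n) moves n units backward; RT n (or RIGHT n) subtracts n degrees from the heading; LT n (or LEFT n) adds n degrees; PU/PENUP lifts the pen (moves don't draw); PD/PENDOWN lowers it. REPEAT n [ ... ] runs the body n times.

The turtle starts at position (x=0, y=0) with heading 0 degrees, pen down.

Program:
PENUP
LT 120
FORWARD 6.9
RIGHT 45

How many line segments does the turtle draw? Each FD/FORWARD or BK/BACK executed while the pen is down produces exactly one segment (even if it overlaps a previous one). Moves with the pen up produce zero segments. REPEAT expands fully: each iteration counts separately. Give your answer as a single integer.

Executing turtle program step by step:
Start: pos=(0,0), heading=0, pen down
PU: pen up
LT 120: heading 0 -> 120
FD 6.9: (0,0) -> (-3.45,5.976) [heading=120, move]
RT 45: heading 120 -> 75
Final: pos=(-3.45,5.976), heading=75, 0 segment(s) drawn
Segments drawn: 0

Answer: 0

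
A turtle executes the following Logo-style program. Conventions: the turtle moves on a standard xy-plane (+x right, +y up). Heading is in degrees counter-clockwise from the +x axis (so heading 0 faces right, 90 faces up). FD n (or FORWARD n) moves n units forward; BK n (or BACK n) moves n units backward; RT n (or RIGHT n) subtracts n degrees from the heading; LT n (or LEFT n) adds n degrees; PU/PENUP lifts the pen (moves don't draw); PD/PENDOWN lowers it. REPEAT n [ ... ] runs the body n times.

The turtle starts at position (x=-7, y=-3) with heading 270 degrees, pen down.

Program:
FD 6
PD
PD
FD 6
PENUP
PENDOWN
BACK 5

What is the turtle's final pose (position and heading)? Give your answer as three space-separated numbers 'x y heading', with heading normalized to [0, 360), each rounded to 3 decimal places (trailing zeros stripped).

Executing turtle program step by step:
Start: pos=(-7,-3), heading=270, pen down
FD 6: (-7,-3) -> (-7,-9) [heading=270, draw]
PD: pen down
PD: pen down
FD 6: (-7,-9) -> (-7,-15) [heading=270, draw]
PU: pen up
PD: pen down
BK 5: (-7,-15) -> (-7,-10) [heading=270, draw]
Final: pos=(-7,-10), heading=270, 3 segment(s) drawn

Answer: -7 -10 270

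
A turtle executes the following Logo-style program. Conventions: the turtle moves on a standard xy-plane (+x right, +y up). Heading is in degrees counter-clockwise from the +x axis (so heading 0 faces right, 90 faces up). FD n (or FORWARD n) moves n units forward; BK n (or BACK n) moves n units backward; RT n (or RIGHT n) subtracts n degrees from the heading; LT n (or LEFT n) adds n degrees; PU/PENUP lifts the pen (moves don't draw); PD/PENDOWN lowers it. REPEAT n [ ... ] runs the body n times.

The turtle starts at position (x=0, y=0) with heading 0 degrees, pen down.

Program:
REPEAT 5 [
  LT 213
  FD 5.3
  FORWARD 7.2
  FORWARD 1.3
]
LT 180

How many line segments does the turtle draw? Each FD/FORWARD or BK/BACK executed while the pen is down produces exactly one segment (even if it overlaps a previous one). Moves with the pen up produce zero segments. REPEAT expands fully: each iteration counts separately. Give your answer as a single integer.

Executing turtle program step by step:
Start: pos=(0,0), heading=0, pen down
REPEAT 5 [
  -- iteration 1/5 --
  LT 213: heading 0 -> 213
  FD 5.3: (0,0) -> (-4.445,-2.887) [heading=213, draw]
  FD 7.2: (-4.445,-2.887) -> (-10.483,-6.808) [heading=213, draw]
  FD 1.3: (-10.483,-6.808) -> (-11.574,-7.516) [heading=213, draw]
  -- iteration 2/5 --
  LT 213: heading 213 -> 66
  FD 5.3: (-11.574,-7.516) -> (-9.418,-2.674) [heading=66, draw]
  FD 7.2: (-9.418,-2.674) -> (-6.489,3.903) [heading=66, draw]
  FD 1.3: (-6.489,3.903) -> (-5.961,5.091) [heading=66, draw]
  -- iteration 3/5 --
  LT 213: heading 66 -> 279
  FD 5.3: (-5.961,5.091) -> (-5.132,-0.144) [heading=279, draw]
  FD 7.2: (-5.132,-0.144) -> (-4.005,-7.255) [heading=279, draw]
  FD 1.3: (-4.005,-7.255) -> (-3.802,-8.539) [heading=279, draw]
  -- iteration 4/5 --
  LT 213: heading 279 -> 132
  FD 5.3: (-3.802,-8.539) -> (-7.348,-4.601) [heading=132, draw]
  FD 7.2: (-7.348,-4.601) -> (-12.166,0.75) [heading=132, draw]
  FD 1.3: (-12.166,0.75) -> (-13.036,1.716) [heading=132, draw]
  -- iteration 5/5 --
  LT 213: heading 132 -> 345
  FD 5.3: (-13.036,1.716) -> (-7.916,0.344) [heading=345, draw]
  FD 7.2: (-7.916,0.344) -> (-0.962,-1.519) [heading=345, draw]
  FD 1.3: (-0.962,-1.519) -> (0.294,-1.855) [heading=345, draw]
]
LT 180: heading 345 -> 165
Final: pos=(0.294,-1.855), heading=165, 15 segment(s) drawn
Segments drawn: 15

Answer: 15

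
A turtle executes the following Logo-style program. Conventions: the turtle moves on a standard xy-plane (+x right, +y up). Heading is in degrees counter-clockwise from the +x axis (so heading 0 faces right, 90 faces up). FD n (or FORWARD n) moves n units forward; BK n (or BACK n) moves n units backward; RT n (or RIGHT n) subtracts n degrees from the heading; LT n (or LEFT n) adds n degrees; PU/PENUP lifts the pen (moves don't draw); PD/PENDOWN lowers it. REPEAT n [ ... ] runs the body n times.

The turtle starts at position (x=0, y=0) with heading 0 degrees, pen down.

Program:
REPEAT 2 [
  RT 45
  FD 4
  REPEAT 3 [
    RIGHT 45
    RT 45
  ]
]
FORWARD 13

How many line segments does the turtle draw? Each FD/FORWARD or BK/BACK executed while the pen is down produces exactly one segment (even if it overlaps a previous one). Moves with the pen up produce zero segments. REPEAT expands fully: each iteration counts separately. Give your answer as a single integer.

Executing turtle program step by step:
Start: pos=(0,0), heading=0, pen down
REPEAT 2 [
  -- iteration 1/2 --
  RT 45: heading 0 -> 315
  FD 4: (0,0) -> (2.828,-2.828) [heading=315, draw]
  REPEAT 3 [
    -- iteration 1/3 --
    RT 45: heading 315 -> 270
    RT 45: heading 270 -> 225
    -- iteration 2/3 --
    RT 45: heading 225 -> 180
    RT 45: heading 180 -> 135
    -- iteration 3/3 --
    RT 45: heading 135 -> 90
    RT 45: heading 90 -> 45
  ]
  -- iteration 2/2 --
  RT 45: heading 45 -> 0
  FD 4: (2.828,-2.828) -> (6.828,-2.828) [heading=0, draw]
  REPEAT 3 [
    -- iteration 1/3 --
    RT 45: heading 0 -> 315
    RT 45: heading 315 -> 270
    -- iteration 2/3 --
    RT 45: heading 270 -> 225
    RT 45: heading 225 -> 180
    -- iteration 3/3 --
    RT 45: heading 180 -> 135
    RT 45: heading 135 -> 90
  ]
]
FD 13: (6.828,-2.828) -> (6.828,10.172) [heading=90, draw]
Final: pos=(6.828,10.172), heading=90, 3 segment(s) drawn
Segments drawn: 3

Answer: 3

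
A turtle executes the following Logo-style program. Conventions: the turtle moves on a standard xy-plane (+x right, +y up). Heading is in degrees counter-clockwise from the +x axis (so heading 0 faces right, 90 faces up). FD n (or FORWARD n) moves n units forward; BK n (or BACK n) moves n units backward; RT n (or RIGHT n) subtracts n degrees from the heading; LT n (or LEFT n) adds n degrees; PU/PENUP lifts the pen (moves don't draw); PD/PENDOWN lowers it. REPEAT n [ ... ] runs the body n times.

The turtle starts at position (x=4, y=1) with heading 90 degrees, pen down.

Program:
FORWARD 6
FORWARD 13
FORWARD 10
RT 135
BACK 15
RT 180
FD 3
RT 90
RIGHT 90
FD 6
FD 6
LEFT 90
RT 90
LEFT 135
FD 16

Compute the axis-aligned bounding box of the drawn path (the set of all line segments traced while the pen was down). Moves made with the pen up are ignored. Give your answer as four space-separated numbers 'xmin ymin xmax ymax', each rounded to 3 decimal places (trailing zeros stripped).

Executing turtle program step by step:
Start: pos=(4,1), heading=90, pen down
FD 6: (4,1) -> (4,7) [heading=90, draw]
FD 13: (4,7) -> (4,20) [heading=90, draw]
FD 10: (4,20) -> (4,30) [heading=90, draw]
RT 135: heading 90 -> 315
BK 15: (4,30) -> (-6.607,40.607) [heading=315, draw]
RT 180: heading 315 -> 135
FD 3: (-6.607,40.607) -> (-8.728,42.728) [heading=135, draw]
RT 90: heading 135 -> 45
RT 90: heading 45 -> 315
FD 6: (-8.728,42.728) -> (-4.485,38.485) [heading=315, draw]
FD 6: (-4.485,38.485) -> (-0.243,34.243) [heading=315, draw]
LT 90: heading 315 -> 45
RT 90: heading 45 -> 315
LT 135: heading 315 -> 90
FD 16: (-0.243,34.243) -> (-0.243,50.243) [heading=90, draw]
Final: pos=(-0.243,50.243), heading=90, 8 segment(s) drawn

Segment endpoints: x in {-8.728, -6.607, -4.485, -0.243, -0.243, 4, 4, 4}, y in {1, 7, 20, 30, 34.243, 38.485, 40.607, 42.728, 50.243}
xmin=-8.728, ymin=1, xmax=4, ymax=50.243

Answer: -8.728 1 4 50.243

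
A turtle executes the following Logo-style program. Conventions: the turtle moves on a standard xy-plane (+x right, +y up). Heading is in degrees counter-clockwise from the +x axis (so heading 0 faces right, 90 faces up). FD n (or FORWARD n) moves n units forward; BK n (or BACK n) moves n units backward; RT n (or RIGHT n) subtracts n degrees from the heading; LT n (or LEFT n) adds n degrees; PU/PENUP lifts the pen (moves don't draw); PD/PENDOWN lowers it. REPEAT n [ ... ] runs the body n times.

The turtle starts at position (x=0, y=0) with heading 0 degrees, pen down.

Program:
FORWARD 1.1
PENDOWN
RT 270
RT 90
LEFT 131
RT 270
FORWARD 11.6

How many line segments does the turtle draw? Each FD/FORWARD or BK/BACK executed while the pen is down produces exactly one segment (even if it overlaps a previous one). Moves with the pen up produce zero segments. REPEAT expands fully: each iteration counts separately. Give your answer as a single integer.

Answer: 2

Derivation:
Executing turtle program step by step:
Start: pos=(0,0), heading=0, pen down
FD 1.1: (0,0) -> (1.1,0) [heading=0, draw]
PD: pen down
RT 270: heading 0 -> 90
RT 90: heading 90 -> 0
LT 131: heading 0 -> 131
RT 270: heading 131 -> 221
FD 11.6: (1.1,0) -> (-7.655,-7.61) [heading=221, draw]
Final: pos=(-7.655,-7.61), heading=221, 2 segment(s) drawn
Segments drawn: 2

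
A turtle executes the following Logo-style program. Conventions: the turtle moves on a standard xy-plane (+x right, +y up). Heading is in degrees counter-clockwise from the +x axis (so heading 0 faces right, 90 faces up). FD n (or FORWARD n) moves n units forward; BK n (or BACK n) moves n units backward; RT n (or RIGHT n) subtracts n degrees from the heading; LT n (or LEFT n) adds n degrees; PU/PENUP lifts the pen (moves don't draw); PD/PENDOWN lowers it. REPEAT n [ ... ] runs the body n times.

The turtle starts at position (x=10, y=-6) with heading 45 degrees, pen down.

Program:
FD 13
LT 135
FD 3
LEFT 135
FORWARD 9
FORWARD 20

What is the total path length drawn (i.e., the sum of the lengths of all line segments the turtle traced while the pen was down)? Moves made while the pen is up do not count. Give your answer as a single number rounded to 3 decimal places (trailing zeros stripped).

Executing turtle program step by step:
Start: pos=(10,-6), heading=45, pen down
FD 13: (10,-6) -> (19.192,3.192) [heading=45, draw]
LT 135: heading 45 -> 180
FD 3: (19.192,3.192) -> (16.192,3.192) [heading=180, draw]
LT 135: heading 180 -> 315
FD 9: (16.192,3.192) -> (22.556,-3.172) [heading=315, draw]
FD 20: (22.556,-3.172) -> (36.698,-17.314) [heading=315, draw]
Final: pos=(36.698,-17.314), heading=315, 4 segment(s) drawn

Segment lengths:
  seg 1: (10,-6) -> (19.192,3.192), length = 13
  seg 2: (19.192,3.192) -> (16.192,3.192), length = 3
  seg 3: (16.192,3.192) -> (22.556,-3.172), length = 9
  seg 4: (22.556,-3.172) -> (36.698,-17.314), length = 20
Total = 45

Answer: 45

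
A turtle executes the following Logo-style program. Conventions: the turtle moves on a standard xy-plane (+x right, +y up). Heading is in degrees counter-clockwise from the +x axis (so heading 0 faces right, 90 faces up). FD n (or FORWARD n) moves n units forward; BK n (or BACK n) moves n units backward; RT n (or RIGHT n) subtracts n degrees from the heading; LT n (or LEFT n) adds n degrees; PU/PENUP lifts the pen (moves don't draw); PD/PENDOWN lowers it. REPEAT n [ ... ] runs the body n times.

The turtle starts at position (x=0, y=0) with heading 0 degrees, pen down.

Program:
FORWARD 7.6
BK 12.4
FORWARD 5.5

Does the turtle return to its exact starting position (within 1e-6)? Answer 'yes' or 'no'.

Answer: no

Derivation:
Executing turtle program step by step:
Start: pos=(0,0), heading=0, pen down
FD 7.6: (0,0) -> (7.6,0) [heading=0, draw]
BK 12.4: (7.6,0) -> (-4.8,0) [heading=0, draw]
FD 5.5: (-4.8,0) -> (0.7,0) [heading=0, draw]
Final: pos=(0.7,0), heading=0, 3 segment(s) drawn

Start position: (0, 0)
Final position: (0.7, 0)
Distance = 0.7; >= 1e-6 -> NOT closed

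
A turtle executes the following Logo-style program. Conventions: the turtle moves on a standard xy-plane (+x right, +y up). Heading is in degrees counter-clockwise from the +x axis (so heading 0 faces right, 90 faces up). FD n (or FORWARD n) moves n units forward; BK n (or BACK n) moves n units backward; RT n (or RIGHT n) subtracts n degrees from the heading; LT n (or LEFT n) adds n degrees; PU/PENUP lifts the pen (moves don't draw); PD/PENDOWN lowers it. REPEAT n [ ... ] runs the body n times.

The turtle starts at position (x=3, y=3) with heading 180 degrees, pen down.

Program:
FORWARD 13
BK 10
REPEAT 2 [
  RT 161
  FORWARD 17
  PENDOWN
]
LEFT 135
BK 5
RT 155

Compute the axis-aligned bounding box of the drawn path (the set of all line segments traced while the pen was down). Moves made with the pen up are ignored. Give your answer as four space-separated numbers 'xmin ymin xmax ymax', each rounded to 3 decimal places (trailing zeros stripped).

Answer: -10 -1.932 16.074 8.535

Derivation:
Executing turtle program step by step:
Start: pos=(3,3), heading=180, pen down
FD 13: (3,3) -> (-10,3) [heading=180, draw]
BK 10: (-10,3) -> (0,3) [heading=180, draw]
REPEAT 2 [
  -- iteration 1/2 --
  RT 161: heading 180 -> 19
  FD 17: (0,3) -> (16.074,8.535) [heading=19, draw]
  PD: pen down
  -- iteration 2/2 --
  RT 161: heading 19 -> 218
  FD 17: (16.074,8.535) -> (2.678,-1.932) [heading=218, draw]
  PD: pen down
]
LT 135: heading 218 -> 353
BK 5: (2.678,-1.932) -> (-2.285,-1.322) [heading=353, draw]
RT 155: heading 353 -> 198
Final: pos=(-2.285,-1.322), heading=198, 5 segment(s) drawn

Segment endpoints: x in {-10, -2.285, 0, 2.678, 3, 16.074}, y in {-1.932, -1.322, 3, 3, 3, 8.535}
xmin=-10, ymin=-1.932, xmax=16.074, ymax=8.535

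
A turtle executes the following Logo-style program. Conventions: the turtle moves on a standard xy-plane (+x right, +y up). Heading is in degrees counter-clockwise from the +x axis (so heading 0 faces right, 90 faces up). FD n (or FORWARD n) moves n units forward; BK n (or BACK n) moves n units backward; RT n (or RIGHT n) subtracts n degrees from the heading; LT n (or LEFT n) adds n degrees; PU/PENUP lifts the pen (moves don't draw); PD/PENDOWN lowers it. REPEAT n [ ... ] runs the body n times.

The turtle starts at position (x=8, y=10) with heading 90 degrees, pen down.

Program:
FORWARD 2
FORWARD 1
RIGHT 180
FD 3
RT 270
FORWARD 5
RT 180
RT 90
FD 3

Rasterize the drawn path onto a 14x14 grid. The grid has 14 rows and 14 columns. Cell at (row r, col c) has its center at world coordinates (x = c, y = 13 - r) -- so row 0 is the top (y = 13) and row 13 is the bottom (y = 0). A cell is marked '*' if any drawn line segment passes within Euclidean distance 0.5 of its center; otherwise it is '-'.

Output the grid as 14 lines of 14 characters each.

Segment 0: (8,10) -> (8,12)
Segment 1: (8,12) -> (8,13)
Segment 2: (8,13) -> (8,10)
Segment 3: (8,10) -> (13,10)
Segment 4: (13,10) -> (13,13)

Answer: --------*----*
--------*----*
--------*----*
--------******
--------------
--------------
--------------
--------------
--------------
--------------
--------------
--------------
--------------
--------------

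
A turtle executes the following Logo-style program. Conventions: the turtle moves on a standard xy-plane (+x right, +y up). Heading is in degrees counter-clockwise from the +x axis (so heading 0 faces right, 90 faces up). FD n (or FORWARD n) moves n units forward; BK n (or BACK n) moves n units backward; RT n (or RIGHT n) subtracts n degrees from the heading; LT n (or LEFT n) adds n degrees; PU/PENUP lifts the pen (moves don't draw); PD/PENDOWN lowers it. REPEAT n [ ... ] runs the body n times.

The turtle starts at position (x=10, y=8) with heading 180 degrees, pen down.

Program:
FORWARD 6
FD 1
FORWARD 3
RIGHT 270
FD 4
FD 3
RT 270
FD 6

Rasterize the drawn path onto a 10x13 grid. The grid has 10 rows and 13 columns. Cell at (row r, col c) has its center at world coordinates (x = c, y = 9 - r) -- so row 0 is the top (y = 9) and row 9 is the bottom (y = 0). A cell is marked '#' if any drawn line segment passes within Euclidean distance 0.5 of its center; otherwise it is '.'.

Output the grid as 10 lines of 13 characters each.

Segment 0: (10,8) -> (4,8)
Segment 1: (4,8) -> (3,8)
Segment 2: (3,8) -> (0,8)
Segment 3: (0,8) -> (0,4)
Segment 4: (0,4) -> (0,1)
Segment 5: (0,1) -> (6,1)

Answer: .............
###########..
#............
#............
#............
#............
#............
#............
#######......
.............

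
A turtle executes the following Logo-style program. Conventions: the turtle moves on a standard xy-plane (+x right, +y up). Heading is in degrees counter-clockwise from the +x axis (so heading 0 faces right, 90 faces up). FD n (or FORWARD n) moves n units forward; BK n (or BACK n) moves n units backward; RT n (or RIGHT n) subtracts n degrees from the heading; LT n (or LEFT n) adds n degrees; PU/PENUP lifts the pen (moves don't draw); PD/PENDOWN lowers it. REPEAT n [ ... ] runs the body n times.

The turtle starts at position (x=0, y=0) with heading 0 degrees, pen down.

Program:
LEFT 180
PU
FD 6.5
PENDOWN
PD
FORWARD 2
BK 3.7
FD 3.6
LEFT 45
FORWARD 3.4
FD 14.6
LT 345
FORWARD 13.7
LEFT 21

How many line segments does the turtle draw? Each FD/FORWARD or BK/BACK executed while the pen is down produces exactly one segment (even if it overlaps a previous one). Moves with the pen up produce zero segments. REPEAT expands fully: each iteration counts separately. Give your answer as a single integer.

Answer: 6

Derivation:
Executing turtle program step by step:
Start: pos=(0,0), heading=0, pen down
LT 180: heading 0 -> 180
PU: pen up
FD 6.5: (0,0) -> (-6.5,0) [heading=180, move]
PD: pen down
PD: pen down
FD 2: (-6.5,0) -> (-8.5,0) [heading=180, draw]
BK 3.7: (-8.5,0) -> (-4.8,0) [heading=180, draw]
FD 3.6: (-4.8,0) -> (-8.4,0) [heading=180, draw]
LT 45: heading 180 -> 225
FD 3.4: (-8.4,0) -> (-10.804,-2.404) [heading=225, draw]
FD 14.6: (-10.804,-2.404) -> (-21.128,-12.728) [heading=225, draw]
LT 345: heading 225 -> 210
FD 13.7: (-21.128,-12.728) -> (-32.992,-19.578) [heading=210, draw]
LT 21: heading 210 -> 231
Final: pos=(-32.992,-19.578), heading=231, 6 segment(s) drawn
Segments drawn: 6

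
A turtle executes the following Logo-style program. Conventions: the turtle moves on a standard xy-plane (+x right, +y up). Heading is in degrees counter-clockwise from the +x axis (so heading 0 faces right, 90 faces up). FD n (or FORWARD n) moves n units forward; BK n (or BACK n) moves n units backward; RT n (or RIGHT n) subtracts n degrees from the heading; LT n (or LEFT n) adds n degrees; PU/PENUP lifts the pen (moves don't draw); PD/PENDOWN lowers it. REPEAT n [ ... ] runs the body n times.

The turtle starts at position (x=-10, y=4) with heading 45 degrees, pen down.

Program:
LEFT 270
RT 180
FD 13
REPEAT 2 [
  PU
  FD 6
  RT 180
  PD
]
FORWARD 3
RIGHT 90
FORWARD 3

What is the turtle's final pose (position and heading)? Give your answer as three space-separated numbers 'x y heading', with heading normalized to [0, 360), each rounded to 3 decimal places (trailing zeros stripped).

Answer: -19.192 17.435 45

Derivation:
Executing turtle program step by step:
Start: pos=(-10,4), heading=45, pen down
LT 270: heading 45 -> 315
RT 180: heading 315 -> 135
FD 13: (-10,4) -> (-19.192,13.192) [heading=135, draw]
REPEAT 2 [
  -- iteration 1/2 --
  PU: pen up
  FD 6: (-19.192,13.192) -> (-23.435,17.435) [heading=135, move]
  RT 180: heading 135 -> 315
  PD: pen down
  -- iteration 2/2 --
  PU: pen up
  FD 6: (-23.435,17.435) -> (-19.192,13.192) [heading=315, move]
  RT 180: heading 315 -> 135
  PD: pen down
]
FD 3: (-19.192,13.192) -> (-21.314,15.314) [heading=135, draw]
RT 90: heading 135 -> 45
FD 3: (-21.314,15.314) -> (-19.192,17.435) [heading=45, draw]
Final: pos=(-19.192,17.435), heading=45, 3 segment(s) drawn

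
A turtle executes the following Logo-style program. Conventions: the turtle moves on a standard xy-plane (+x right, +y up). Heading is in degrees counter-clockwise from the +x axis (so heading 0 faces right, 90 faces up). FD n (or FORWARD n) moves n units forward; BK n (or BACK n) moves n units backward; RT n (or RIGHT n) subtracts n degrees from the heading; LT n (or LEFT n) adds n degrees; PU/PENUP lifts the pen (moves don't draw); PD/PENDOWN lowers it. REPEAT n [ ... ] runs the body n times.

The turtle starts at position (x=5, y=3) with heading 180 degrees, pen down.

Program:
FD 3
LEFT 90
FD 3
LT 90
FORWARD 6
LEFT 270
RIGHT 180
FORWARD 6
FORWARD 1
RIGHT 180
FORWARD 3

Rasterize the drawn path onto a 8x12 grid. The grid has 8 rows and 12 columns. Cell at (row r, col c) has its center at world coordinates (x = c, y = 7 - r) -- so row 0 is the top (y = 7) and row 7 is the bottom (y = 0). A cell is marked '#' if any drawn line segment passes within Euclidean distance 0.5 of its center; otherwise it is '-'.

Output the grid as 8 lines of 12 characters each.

Answer: --------#---
--------#---
--------#---
--------#---
--####--#---
--#-----#---
--#-----#---
--#######---

Derivation:
Segment 0: (5,3) -> (2,3)
Segment 1: (2,3) -> (2,0)
Segment 2: (2,0) -> (8,-0)
Segment 3: (8,-0) -> (8,6)
Segment 4: (8,6) -> (8,7)
Segment 5: (8,7) -> (8,4)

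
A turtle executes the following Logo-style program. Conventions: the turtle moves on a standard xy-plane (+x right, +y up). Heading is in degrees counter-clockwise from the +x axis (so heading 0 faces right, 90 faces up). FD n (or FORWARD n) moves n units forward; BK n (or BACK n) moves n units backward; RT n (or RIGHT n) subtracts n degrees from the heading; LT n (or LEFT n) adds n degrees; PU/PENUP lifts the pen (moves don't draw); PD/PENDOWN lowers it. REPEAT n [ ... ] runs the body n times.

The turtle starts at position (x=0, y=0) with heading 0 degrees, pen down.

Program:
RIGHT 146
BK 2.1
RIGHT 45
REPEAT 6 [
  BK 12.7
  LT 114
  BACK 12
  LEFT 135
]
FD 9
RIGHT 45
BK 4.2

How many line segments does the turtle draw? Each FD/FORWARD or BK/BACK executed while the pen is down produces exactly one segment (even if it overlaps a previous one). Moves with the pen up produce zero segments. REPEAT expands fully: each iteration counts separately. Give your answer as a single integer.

Answer: 15

Derivation:
Executing turtle program step by step:
Start: pos=(0,0), heading=0, pen down
RT 146: heading 0 -> 214
BK 2.1: (0,0) -> (1.741,1.174) [heading=214, draw]
RT 45: heading 214 -> 169
REPEAT 6 [
  -- iteration 1/6 --
  BK 12.7: (1.741,1.174) -> (14.208,-1.249) [heading=169, draw]
  LT 114: heading 169 -> 283
  BK 12: (14.208,-1.249) -> (11.508,10.443) [heading=283, draw]
  LT 135: heading 283 -> 58
  -- iteration 2/6 --
  BK 12.7: (11.508,10.443) -> (4.778,-0.327) [heading=58, draw]
  LT 114: heading 58 -> 172
  BK 12: (4.778,-0.327) -> (16.661,-1.997) [heading=172, draw]
  LT 135: heading 172 -> 307
  -- iteration 3/6 --
  BK 12.7: (16.661,-1.997) -> (9.018,8.146) [heading=307, draw]
  LT 114: heading 307 -> 61
  BK 12: (9.018,8.146) -> (3.201,-2.35) [heading=61, draw]
  LT 135: heading 61 -> 196
  -- iteration 4/6 --
  BK 12.7: (3.201,-2.35) -> (15.409,1.151) [heading=196, draw]
  LT 114: heading 196 -> 310
  BK 12: (15.409,1.151) -> (7.695,10.344) [heading=310, draw]
  LT 135: heading 310 -> 85
  -- iteration 5/6 --
  BK 12.7: (7.695,10.344) -> (6.588,-2.308) [heading=85, draw]
  LT 114: heading 85 -> 199
  BK 12: (6.588,-2.308) -> (17.935,1.599) [heading=199, draw]
  LT 135: heading 199 -> 334
  -- iteration 6/6 --
  BK 12.7: (17.935,1.599) -> (6.52,7.166) [heading=334, draw]
  LT 114: heading 334 -> 88
  BK 12: (6.52,7.166) -> (6.101,-4.827) [heading=88, draw]
  LT 135: heading 88 -> 223
]
FD 9: (6.101,-4.827) -> (-0.481,-10.965) [heading=223, draw]
RT 45: heading 223 -> 178
BK 4.2: (-0.481,-10.965) -> (3.716,-11.111) [heading=178, draw]
Final: pos=(3.716,-11.111), heading=178, 15 segment(s) drawn
Segments drawn: 15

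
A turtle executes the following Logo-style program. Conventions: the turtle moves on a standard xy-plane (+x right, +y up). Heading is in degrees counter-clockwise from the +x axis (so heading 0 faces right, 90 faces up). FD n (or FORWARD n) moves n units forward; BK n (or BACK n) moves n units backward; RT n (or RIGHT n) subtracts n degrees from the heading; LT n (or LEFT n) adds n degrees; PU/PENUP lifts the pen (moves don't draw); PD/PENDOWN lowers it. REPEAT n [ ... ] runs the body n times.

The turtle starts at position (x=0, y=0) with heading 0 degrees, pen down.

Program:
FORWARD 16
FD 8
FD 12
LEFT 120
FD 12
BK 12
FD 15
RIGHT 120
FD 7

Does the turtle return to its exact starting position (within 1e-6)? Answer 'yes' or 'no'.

Executing turtle program step by step:
Start: pos=(0,0), heading=0, pen down
FD 16: (0,0) -> (16,0) [heading=0, draw]
FD 8: (16,0) -> (24,0) [heading=0, draw]
FD 12: (24,0) -> (36,0) [heading=0, draw]
LT 120: heading 0 -> 120
FD 12: (36,0) -> (30,10.392) [heading=120, draw]
BK 12: (30,10.392) -> (36,0) [heading=120, draw]
FD 15: (36,0) -> (28.5,12.99) [heading=120, draw]
RT 120: heading 120 -> 0
FD 7: (28.5,12.99) -> (35.5,12.99) [heading=0, draw]
Final: pos=(35.5,12.99), heading=0, 7 segment(s) drawn

Start position: (0, 0)
Final position: (35.5, 12.99)
Distance = 37.802; >= 1e-6 -> NOT closed

Answer: no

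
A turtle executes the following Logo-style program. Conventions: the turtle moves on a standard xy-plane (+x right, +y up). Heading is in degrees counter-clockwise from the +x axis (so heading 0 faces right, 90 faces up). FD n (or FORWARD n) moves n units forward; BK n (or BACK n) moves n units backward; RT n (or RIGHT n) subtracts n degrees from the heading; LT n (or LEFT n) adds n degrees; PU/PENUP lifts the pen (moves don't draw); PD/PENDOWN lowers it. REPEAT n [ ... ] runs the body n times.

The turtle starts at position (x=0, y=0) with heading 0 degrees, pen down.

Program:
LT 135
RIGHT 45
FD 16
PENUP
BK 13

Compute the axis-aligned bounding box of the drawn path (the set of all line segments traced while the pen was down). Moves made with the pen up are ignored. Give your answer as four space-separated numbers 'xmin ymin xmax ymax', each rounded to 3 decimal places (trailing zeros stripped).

Executing turtle program step by step:
Start: pos=(0,0), heading=0, pen down
LT 135: heading 0 -> 135
RT 45: heading 135 -> 90
FD 16: (0,0) -> (0,16) [heading=90, draw]
PU: pen up
BK 13: (0,16) -> (0,3) [heading=90, move]
Final: pos=(0,3), heading=90, 1 segment(s) drawn

Segment endpoints: x in {0, 0}, y in {0, 16}
xmin=0, ymin=0, xmax=0, ymax=16

Answer: 0 0 0 16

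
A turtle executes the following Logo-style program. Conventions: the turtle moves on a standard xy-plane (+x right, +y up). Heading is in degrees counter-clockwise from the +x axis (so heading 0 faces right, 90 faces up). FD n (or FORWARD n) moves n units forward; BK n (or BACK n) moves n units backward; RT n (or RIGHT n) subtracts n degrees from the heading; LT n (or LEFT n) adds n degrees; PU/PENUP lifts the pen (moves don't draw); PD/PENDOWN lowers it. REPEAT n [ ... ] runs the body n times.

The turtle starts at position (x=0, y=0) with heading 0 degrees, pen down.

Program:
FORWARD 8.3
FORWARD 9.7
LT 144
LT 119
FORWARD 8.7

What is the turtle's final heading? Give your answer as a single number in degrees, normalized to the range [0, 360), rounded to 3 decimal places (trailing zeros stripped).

Executing turtle program step by step:
Start: pos=(0,0), heading=0, pen down
FD 8.3: (0,0) -> (8.3,0) [heading=0, draw]
FD 9.7: (8.3,0) -> (18,0) [heading=0, draw]
LT 144: heading 0 -> 144
LT 119: heading 144 -> 263
FD 8.7: (18,0) -> (16.94,-8.635) [heading=263, draw]
Final: pos=(16.94,-8.635), heading=263, 3 segment(s) drawn

Answer: 263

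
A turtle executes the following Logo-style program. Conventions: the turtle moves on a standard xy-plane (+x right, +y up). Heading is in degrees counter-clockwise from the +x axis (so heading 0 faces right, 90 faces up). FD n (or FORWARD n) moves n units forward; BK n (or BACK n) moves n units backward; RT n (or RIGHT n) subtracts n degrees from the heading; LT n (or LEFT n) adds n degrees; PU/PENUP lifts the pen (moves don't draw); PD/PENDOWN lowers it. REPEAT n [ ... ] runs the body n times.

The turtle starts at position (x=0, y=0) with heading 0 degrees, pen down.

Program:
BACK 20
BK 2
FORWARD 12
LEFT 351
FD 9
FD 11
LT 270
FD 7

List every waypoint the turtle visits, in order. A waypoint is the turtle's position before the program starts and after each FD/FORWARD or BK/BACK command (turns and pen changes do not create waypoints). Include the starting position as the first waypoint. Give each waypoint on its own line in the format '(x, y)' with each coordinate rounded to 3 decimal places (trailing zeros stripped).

Executing turtle program step by step:
Start: pos=(0,0), heading=0, pen down
BK 20: (0,0) -> (-20,0) [heading=0, draw]
BK 2: (-20,0) -> (-22,0) [heading=0, draw]
FD 12: (-22,0) -> (-10,0) [heading=0, draw]
LT 351: heading 0 -> 351
FD 9: (-10,0) -> (-1.111,-1.408) [heading=351, draw]
FD 11: (-1.111,-1.408) -> (9.754,-3.129) [heading=351, draw]
LT 270: heading 351 -> 261
FD 7: (9.754,-3.129) -> (8.659,-10.043) [heading=261, draw]
Final: pos=(8.659,-10.043), heading=261, 6 segment(s) drawn
Waypoints (7 total):
(0, 0)
(-20, 0)
(-22, 0)
(-10, 0)
(-1.111, -1.408)
(9.754, -3.129)
(8.659, -10.043)

Answer: (0, 0)
(-20, 0)
(-22, 0)
(-10, 0)
(-1.111, -1.408)
(9.754, -3.129)
(8.659, -10.043)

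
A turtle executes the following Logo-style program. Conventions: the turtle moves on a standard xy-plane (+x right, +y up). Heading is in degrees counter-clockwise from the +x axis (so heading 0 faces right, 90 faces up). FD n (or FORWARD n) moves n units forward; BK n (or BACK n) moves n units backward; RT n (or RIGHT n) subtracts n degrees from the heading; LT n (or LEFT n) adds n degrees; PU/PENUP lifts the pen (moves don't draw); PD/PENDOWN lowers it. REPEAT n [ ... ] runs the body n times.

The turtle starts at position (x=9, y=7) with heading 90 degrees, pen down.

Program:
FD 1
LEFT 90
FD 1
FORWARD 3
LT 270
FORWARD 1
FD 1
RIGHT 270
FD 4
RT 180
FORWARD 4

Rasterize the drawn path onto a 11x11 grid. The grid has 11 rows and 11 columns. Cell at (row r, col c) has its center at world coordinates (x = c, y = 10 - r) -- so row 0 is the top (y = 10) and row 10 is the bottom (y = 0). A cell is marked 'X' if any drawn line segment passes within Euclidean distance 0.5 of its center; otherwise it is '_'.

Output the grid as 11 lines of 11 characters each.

Segment 0: (9,7) -> (9,8)
Segment 1: (9,8) -> (8,8)
Segment 2: (8,8) -> (5,8)
Segment 3: (5,8) -> (5,9)
Segment 4: (5,9) -> (5,10)
Segment 5: (5,10) -> (1,10)
Segment 6: (1,10) -> (5,10)

Answer: _XXXXX_____
_____X_____
_____XXXXX_
_________X_
___________
___________
___________
___________
___________
___________
___________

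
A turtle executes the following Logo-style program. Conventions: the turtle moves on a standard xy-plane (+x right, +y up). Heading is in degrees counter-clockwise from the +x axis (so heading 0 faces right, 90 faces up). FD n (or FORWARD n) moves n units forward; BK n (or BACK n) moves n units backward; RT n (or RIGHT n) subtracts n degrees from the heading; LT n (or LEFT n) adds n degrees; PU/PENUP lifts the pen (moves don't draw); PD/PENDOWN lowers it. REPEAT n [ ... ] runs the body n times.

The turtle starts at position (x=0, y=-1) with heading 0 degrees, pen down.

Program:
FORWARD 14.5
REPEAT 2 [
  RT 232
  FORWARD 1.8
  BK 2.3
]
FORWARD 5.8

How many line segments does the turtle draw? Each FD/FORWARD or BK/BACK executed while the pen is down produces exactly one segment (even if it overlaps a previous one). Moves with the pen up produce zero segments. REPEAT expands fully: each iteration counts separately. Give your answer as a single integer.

Answer: 6

Derivation:
Executing turtle program step by step:
Start: pos=(0,-1), heading=0, pen down
FD 14.5: (0,-1) -> (14.5,-1) [heading=0, draw]
REPEAT 2 [
  -- iteration 1/2 --
  RT 232: heading 0 -> 128
  FD 1.8: (14.5,-1) -> (13.392,0.418) [heading=128, draw]
  BK 2.3: (13.392,0.418) -> (14.808,-1.394) [heading=128, draw]
  -- iteration 2/2 --
  RT 232: heading 128 -> 256
  FD 1.8: (14.808,-1.394) -> (14.372,-3.141) [heading=256, draw]
  BK 2.3: (14.372,-3.141) -> (14.929,-0.909) [heading=256, draw]
]
FD 5.8: (14.929,-0.909) -> (13.526,-6.537) [heading=256, draw]
Final: pos=(13.526,-6.537), heading=256, 6 segment(s) drawn
Segments drawn: 6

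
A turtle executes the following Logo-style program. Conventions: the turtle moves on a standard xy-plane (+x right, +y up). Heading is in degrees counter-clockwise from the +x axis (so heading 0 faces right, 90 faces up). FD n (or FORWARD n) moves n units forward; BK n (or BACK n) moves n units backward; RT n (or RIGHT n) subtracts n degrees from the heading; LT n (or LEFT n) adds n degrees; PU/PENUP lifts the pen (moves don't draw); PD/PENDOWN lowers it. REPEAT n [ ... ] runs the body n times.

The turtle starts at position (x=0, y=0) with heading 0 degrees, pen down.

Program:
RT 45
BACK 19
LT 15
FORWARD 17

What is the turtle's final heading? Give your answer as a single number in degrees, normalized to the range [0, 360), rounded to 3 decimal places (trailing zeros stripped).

Answer: 330

Derivation:
Executing turtle program step by step:
Start: pos=(0,0), heading=0, pen down
RT 45: heading 0 -> 315
BK 19: (0,0) -> (-13.435,13.435) [heading=315, draw]
LT 15: heading 315 -> 330
FD 17: (-13.435,13.435) -> (1.287,4.935) [heading=330, draw]
Final: pos=(1.287,4.935), heading=330, 2 segment(s) drawn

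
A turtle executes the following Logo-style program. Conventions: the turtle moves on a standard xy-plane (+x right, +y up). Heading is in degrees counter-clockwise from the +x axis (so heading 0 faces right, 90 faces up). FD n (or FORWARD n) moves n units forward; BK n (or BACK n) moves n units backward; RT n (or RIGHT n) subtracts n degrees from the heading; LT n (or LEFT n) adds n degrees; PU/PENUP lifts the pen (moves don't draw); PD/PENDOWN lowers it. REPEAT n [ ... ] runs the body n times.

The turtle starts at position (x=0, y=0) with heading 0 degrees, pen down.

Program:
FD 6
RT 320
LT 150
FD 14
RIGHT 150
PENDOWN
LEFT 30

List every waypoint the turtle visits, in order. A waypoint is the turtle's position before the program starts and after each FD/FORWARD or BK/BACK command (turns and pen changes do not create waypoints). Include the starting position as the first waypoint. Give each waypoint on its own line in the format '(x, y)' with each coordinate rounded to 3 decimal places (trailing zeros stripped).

Executing turtle program step by step:
Start: pos=(0,0), heading=0, pen down
FD 6: (0,0) -> (6,0) [heading=0, draw]
RT 320: heading 0 -> 40
LT 150: heading 40 -> 190
FD 14: (6,0) -> (-7.787,-2.431) [heading=190, draw]
RT 150: heading 190 -> 40
PD: pen down
LT 30: heading 40 -> 70
Final: pos=(-7.787,-2.431), heading=70, 2 segment(s) drawn
Waypoints (3 total):
(0, 0)
(6, 0)
(-7.787, -2.431)

Answer: (0, 0)
(6, 0)
(-7.787, -2.431)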